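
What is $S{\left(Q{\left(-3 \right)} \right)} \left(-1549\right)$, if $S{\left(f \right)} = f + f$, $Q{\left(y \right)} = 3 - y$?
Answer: $-18588$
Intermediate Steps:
$S{\left(f \right)} = 2 f$
$S{\left(Q{\left(-3 \right)} \right)} \left(-1549\right) = 2 \left(3 - -3\right) \left(-1549\right) = 2 \left(3 + 3\right) \left(-1549\right) = 2 \cdot 6 \left(-1549\right) = 12 \left(-1549\right) = -18588$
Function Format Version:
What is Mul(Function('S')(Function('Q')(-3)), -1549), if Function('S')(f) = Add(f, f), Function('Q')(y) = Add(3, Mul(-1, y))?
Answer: -18588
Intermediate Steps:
Function('S')(f) = Mul(2, f)
Mul(Function('S')(Function('Q')(-3)), -1549) = Mul(Mul(2, Add(3, Mul(-1, -3))), -1549) = Mul(Mul(2, Add(3, 3)), -1549) = Mul(Mul(2, 6), -1549) = Mul(12, -1549) = -18588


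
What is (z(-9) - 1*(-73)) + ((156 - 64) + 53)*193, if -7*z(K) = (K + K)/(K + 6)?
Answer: 196400/7 ≈ 28057.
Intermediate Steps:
z(K) = -2*K/(7*(6 + K)) (z(K) = -(K + K)/(7*(K + 6)) = -2*K/(7*(6 + K)))
(z(-9) - 1*(-73)) + ((156 - 64) + 53)*193 = (-2*(-9)/(42 + 7*(-9)) - 1*(-73)) + ((156 - 64) + 53)*193 = (-2*(-9)/(42 - 63) + 73) + (92 + 53)*193 = (-2*(-9)/(-21) + 73) + 145*193 = (-2*(-9)*(-1/21) + 73) + 27985 = (-6/7 + 73) + 27985 = 505/7 + 27985 = 196400/7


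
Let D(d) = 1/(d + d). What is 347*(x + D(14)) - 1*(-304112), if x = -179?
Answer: 6776319/28 ≈ 2.4201e+5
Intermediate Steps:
D(d) = 1/(2*d)
347*(x + D(14)) - 1*(-304112) = 347*(-179 + (1/2)/14) - 1*(-304112) = 347*(-179 + (1/2)*(1/14)) + 304112 = 347*(-179 + 1/28) + 304112 = 347*(-5011/28) + 304112 = -1738817/28 + 304112 = 6776319/28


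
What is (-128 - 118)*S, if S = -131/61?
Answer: 32226/61 ≈ 528.29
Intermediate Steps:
S = -131/61 (S = -131*1/61 = -131/61 ≈ -2.1475)
(-128 - 118)*S = (-128 - 118)*(-131/61) = -246*(-131/61) = 32226/61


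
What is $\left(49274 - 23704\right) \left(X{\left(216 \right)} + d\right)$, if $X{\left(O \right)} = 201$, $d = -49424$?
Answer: $-1258632110$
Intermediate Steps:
$\left(49274 - 23704\right) \left(X{\left(216 \right)} + d\right) = \left(49274 - 23704\right) \left(201 - 49424\right) = 25570 \left(-49223\right) = -1258632110$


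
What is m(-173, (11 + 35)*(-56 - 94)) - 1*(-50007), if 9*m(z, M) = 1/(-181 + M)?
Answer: 3186896102/63729 ≈ 50007.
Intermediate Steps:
m(z, M) = 1/(9*(-181 + M))
m(-173, (11 + 35)*(-56 - 94)) - 1*(-50007) = 1/(9*(-181 + (11 + 35)*(-56 - 94))) - 1*(-50007) = 1/(9*(-181 + 46*(-150))) + 50007 = 1/(9*(-181 - 6900)) + 50007 = (⅑)/(-7081) + 50007 = (⅑)*(-1/7081) + 50007 = -1/63729 + 50007 = 3186896102/63729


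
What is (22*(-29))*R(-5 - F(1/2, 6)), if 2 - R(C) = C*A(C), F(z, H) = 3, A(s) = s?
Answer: 39556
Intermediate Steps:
R(C) = 2 - C² (R(C) = 2 - C*C = 2 - C²)
(22*(-29))*R(-5 - F(1/2, 6)) = (22*(-29))*(2 - (-5 - 1*3)²) = -638*(2 - (-5 - 3)²) = -638*(2 - 1*(-8)²) = -638*(2 - 1*64) = -638*(2 - 64) = -638*(-62) = 39556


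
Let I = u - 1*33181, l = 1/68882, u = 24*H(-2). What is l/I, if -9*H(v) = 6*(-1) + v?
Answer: -3/6852312478 ≈ -4.3781e-10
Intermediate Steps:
H(v) = ⅔ - v/9 (H(v) = -(6*(-1) + v)/9 = -(-6 + v)/9 = ⅔ - v/9)
u = 64/3 (u = 24*(⅔ - ⅑*(-2)) = 24*(⅔ + 2/9) = 24*(8/9) = 64/3 ≈ 21.333)
l = 1/68882 ≈ 1.4518e-5
I = -99479/3 (I = 64/3 - 1*33181 = 64/3 - 33181 = -99479/3 ≈ -33160.)
l/I = 1/(68882*(-99479/3)) = (1/68882)*(-3/99479) = -3/6852312478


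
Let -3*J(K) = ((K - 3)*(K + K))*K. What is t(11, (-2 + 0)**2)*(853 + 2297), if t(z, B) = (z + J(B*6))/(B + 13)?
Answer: -25366950/17 ≈ -1.4922e+6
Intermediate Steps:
J(K) = -2*K**2*(-3 + K)/3 (J(K) = -(K - 3)*(K + K)*K/3 = -(-3 + K)*(2*K)*K/3 = -2*K*(-3 + K)*K/3 = -2*K**2*(-3 + K)/3)
t(z, B) = (z + 24*B**2*(3 - 6*B))/(13 + B) (t(z, B) = (z + 2*(B*6)**2*(3 - B*6)/3)/(B + 13) = (z + 2*(6*B)**2*(3 - 6*B)/3)/(13 + B) = (z + 2*(36*B**2)*(3 - 6*B)/3)/(13 + B) = (z + 24*B**2*(3 - 6*B))/(13 + B))
t(11, (-2 + 0)**2)*(853 + 2297) = ((11 + ((-2 + 0)**2)**2*(72 - 144*(-2 + 0)**2))/(13 + (-2 + 0)**2))*(853 + 2297) = ((11 + ((-2)**2)**2*(72 - 144*(-2)**2))/(13 + (-2)**2))*3150 = ((11 + 4**2*(72 - 144*4))/(13 + 4))*3150 = ((11 + 16*(72 - 576))/17)*3150 = ((11 + 16*(-504))/17)*3150 = ((11 - 8064)/17)*3150 = ((1/17)*(-8053))*3150 = -8053/17*3150 = -25366950/17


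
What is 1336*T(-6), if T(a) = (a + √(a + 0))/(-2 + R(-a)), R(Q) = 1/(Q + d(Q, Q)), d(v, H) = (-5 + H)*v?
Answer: 96192/23 - 16032*I*√6/23 ≈ 4182.3 - 1707.4*I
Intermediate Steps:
d(v, H) = v*(-5 + H)
R(Q) = 1/(Q + Q*(-5 + Q))
T(a) = (a + √a)/(-2 - 1/(a*(-4 - a))) (T(a) = (a + √(a + 0))/(-2 + 1/(((-a))*(-4 - a))) = (a + √a)/(-2 + (-1/a)/(-4 - a)) = (a + √a)/(-2 - 1/(a*(-4 - a))))
1336*T(-6) = 1336*(-6*(4 - 6)*(-6 + √(-6))/(1 + 2*(-6) - 2*(-6)*(5 - 6))) = 1336*(-6*(-2)*(-6 + I*√6)/(1 - 12 - 2*(-6)*(-1))) = 1336*(-6*(-2)*(-6 + I*√6)/(1 - 12 - 12)) = 1336*(-6*(-2)*(-6 + I*√6)/(-23)) = 1336*(-6*(-1/23)*(-2)*(-6 + I*√6)) = 1336*(72/23 - 12*I*√6/23) = 96192/23 - 16032*I*√6/23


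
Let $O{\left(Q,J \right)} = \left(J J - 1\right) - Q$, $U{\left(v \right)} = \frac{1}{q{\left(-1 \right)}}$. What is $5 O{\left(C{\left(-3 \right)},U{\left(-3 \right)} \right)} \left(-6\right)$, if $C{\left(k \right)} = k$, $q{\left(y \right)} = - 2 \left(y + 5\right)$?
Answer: $- \frac{1935}{32} \approx -60.469$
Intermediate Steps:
$q{\left(y \right)} = -10 - 2 y$ ($q{\left(y \right)} = - 2 \left(5 + y\right) = -10 - 2 y$)
$U{\left(v \right)} = - \frac{1}{8}$ ($U{\left(v \right)} = \frac{1}{-10 - -2} = \frac{1}{-10 + 2} = \frac{1}{-8} = - \frac{1}{8}$)
$O{\left(Q,J \right)} = -1 + J^{2} - Q$ ($O{\left(Q,J \right)} = \left(J^{2} - 1\right) - Q = \left(-1 + J^{2}\right) - Q = -1 + J^{2} - Q$)
$5 O{\left(C{\left(-3 \right)},U{\left(-3 \right)} \right)} \left(-6\right) = 5 \left(-1 + \left(- \frac{1}{8}\right)^{2} - -3\right) \left(-6\right) = 5 \left(-1 + \frac{1}{64} + 3\right) \left(-6\right) = 5 \cdot \frac{129}{64} \left(-6\right) = \frac{645}{64} \left(-6\right) = - \frac{1935}{32}$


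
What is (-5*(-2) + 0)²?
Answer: 100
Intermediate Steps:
(-5*(-2) + 0)² = (10 + 0)² = 10² = 100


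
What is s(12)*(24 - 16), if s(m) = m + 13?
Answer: 200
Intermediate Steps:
s(m) = 13 + m
s(12)*(24 - 16) = (13 + 12)*(24 - 16) = 25*8 = 200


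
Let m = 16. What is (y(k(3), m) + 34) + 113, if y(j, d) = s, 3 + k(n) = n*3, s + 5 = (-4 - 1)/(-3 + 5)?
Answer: 279/2 ≈ 139.50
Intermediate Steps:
s = -15/2 (s = -5 + (-4 - 1)/(-3 + 5) = -5 - 5/2 = -15/2 ≈ -7.5000)
k(n) = -3 + 3*n (k(n) = -3 + n*3 = -3 + 3*n)
y(j, d) = -15/2
(y(k(3), m) + 34) + 113 = (-15/2 + 34) + 113 = 53/2 + 113 = 279/2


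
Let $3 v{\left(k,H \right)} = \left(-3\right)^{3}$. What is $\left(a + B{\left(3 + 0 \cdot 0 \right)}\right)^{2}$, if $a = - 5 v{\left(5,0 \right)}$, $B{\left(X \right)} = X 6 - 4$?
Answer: $3481$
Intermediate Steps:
$B{\left(X \right)} = -4 + 6 X$ ($B{\left(X \right)} = 6 X - 4 = -4 + 6 X$)
$v{\left(k,H \right)} = -9$ ($v{\left(k,H \right)} = \frac{\left(-3\right)^{3}}{3} = \frac{1}{3} \left(-27\right) = -9$)
$a = 45$ ($a = \left(-5\right) \left(-9\right) = 45$)
$\left(a + B{\left(3 + 0 \cdot 0 \right)}\right)^{2} = \left(45 - \left(4 - 6 \left(3 + 0 \cdot 0\right)\right)\right)^{2} = \left(45 - \left(4 - 6 \left(3 + 0\right)\right)\right)^{2} = \left(45 + \left(-4 + 6 \cdot 3\right)\right)^{2} = \left(45 + \left(-4 + 18\right)\right)^{2} = \left(45 + 14\right)^{2} = 59^{2} = 3481$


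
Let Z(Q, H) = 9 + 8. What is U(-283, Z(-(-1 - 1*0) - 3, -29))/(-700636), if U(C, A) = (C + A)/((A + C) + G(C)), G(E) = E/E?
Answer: -133/92834270 ≈ -1.4327e-6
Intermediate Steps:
G(E) = 1
Z(Q, H) = 17
U(C, A) = (A + C)/(1 + A + C) (U(C, A) = (C + A)/((A + C) + 1) = (A + C)/(1 + A + C))
U(-283, Z(-(-1 - 1*0) - 3, -29))/(-700636) = ((17 - 283)/(1 + 17 - 283))/(-700636) = (-266/(-265))*(-1/700636) = -1/265*(-266)*(-1/700636) = (266/265)*(-1/700636) = -133/92834270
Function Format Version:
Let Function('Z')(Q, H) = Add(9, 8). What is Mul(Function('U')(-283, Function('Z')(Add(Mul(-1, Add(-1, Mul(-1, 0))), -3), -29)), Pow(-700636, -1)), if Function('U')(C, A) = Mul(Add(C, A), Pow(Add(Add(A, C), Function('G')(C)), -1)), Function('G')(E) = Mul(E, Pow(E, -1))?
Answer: Rational(-133, 92834270) ≈ -1.4327e-6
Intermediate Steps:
Function('G')(E) = 1
Function('Z')(Q, H) = 17
Function('U')(C, A) = Mul(Pow(Add(1, A, C), -1), Add(A, C)) (Function('U')(C, A) = Mul(Add(C, A), Pow(Add(Add(A, C), 1), -1)) = Mul(Add(A, C), Pow(Add(1, A, C), -1)) = Mul(Pow(Add(1, A, C), -1), Add(A, C)))
Mul(Function('U')(-283, Function('Z')(Add(Mul(-1, Add(-1, Mul(-1, 0))), -3), -29)), Pow(-700636, -1)) = Mul(Mul(Pow(Add(1, 17, -283), -1), Add(17, -283)), Pow(-700636, -1)) = Mul(Mul(Pow(-265, -1), -266), Rational(-1, 700636)) = Mul(Mul(Rational(-1, 265), -266), Rational(-1, 700636)) = Mul(Rational(266, 265), Rational(-1, 700636)) = Rational(-133, 92834270)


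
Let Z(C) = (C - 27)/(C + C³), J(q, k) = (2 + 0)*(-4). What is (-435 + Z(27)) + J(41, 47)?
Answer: -443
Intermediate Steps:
J(q, k) = -8 (J(q, k) = 2*(-4) = -8)
Z(C) = (-27 + C)/(C + C³)
(-435 + Z(27)) + J(41, 47) = (-435 + (-27 + 27)/(27 + 27³)) - 8 = (-435 + 0/(27 + 19683)) - 8 = (-435 + 0/19710) - 8 = (-435 + (1/19710)*0) - 8 = (-435 + 0) - 8 = -435 - 8 = -443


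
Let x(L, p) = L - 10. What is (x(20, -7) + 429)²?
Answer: 192721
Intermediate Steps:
x(L, p) = -10 + L
(x(20, -7) + 429)² = ((-10 + 20) + 429)² = (10 + 429)² = 439² = 192721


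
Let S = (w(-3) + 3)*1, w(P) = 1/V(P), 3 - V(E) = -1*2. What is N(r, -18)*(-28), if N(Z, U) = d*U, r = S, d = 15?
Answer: 7560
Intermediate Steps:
V(E) = 5 (V(E) = 3 - (-1)*2 = 3 - 1*(-2) = 3 + 2 = 5)
w(P) = ⅕ (w(P) = 1/5 = ⅕)
S = 16/5 (S = (⅕ + 3)*1 = (16/5)*1 = 16/5 ≈ 3.2000)
r = 16/5 ≈ 3.2000
N(Z, U) = 15*U
N(r, -18)*(-28) = (15*(-18))*(-28) = -270*(-28) = 7560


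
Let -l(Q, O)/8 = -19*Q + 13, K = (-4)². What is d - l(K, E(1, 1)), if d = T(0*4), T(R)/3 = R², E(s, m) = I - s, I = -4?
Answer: -2328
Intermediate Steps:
K = 16
E(s, m) = -4 - s
l(Q, O) = -104 + 152*Q (l(Q, O) = -8*(-19*Q + 13) = -8*(13 - 19*Q) = -104 + 152*Q)
T(R) = 3*R²
d = 0 (d = 3*(0*4)² = 3*0² = 3*0 = 0)
d - l(K, E(1, 1)) = 0 - (-104 + 152*16) = 0 - (-104 + 2432) = 0 - 1*2328 = 0 - 2328 = -2328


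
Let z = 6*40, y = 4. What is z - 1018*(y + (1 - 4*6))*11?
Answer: 213002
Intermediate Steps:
z = 240
z - 1018*(y + (1 - 4*6))*11 = 240 - 1018*(4 + (1 - 4*6))*11 = 240 - 1018*(4 + (1 - 24))*11 = 240 - 1018*(4 - 23)*11 = 240 - (-19342)*11 = 240 - 1018*(-209) = 240 + 212762 = 213002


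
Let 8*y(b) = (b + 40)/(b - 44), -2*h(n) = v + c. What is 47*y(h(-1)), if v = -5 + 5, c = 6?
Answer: -37/8 ≈ -4.6250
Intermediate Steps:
v = 0
h(n) = -3 (h(n) = -(0 + 6)/2 = -1/2*6 = -3)
y(b) = (40 + b)/(8*(-44 + b)) (y(b) = ((b + 40)/(b - 44))/8 = ((40 + b)/(-44 + b))/8 = (40 + b)/(8*(-44 + b)))
47*y(h(-1)) = 47*((40 - 3)/(8*(-44 - 3))) = 47*((1/8)*37/(-47)) = 47*((1/8)*(-1/47)*37) = 47*(-37/376) = -37/8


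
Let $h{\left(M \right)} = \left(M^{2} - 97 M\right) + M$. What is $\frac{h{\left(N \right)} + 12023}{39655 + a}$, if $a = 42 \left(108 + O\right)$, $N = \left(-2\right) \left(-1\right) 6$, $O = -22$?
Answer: $\frac{11015}{43267} \approx 0.25458$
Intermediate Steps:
$N = 12$ ($N = 2 \cdot 6 = 12$)
$h{\left(M \right)} = M^{2} - 96 M$
$a = 3612$ ($a = 42 \left(108 - 22\right) = 42 \cdot 86 = 3612$)
$\frac{h{\left(N \right)} + 12023}{39655 + a} = \frac{12 \left(-96 + 12\right) + 12023}{39655 + 3612} = \frac{12 \left(-84\right) + 12023}{43267} = \left(-1008 + 12023\right) \frac{1}{43267} = 11015 \cdot \frac{1}{43267} = \frac{11015}{43267}$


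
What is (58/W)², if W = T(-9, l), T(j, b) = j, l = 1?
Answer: 3364/81 ≈ 41.531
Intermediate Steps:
W = -9
(58/W)² = (58/(-9))² = (58*(-⅑))² = (-58/9)² = 3364/81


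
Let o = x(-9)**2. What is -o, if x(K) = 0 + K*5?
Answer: -2025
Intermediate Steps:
x(K) = 5*K (x(K) = 0 + 5*K = 5*K)
o = 2025 (o = (5*(-9))**2 = (-45)**2 = 2025)
-o = -1*2025 = -2025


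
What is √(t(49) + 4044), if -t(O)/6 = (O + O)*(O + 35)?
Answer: 2*I*√11337 ≈ 212.95*I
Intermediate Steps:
t(O) = -12*O*(35 + O) (t(O) = -6*(O + O)*(O + 35) = -6*2*O*(35 + O) = -12*O*(35 + O))
√(t(49) + 4044) = √(-12*49*(35 + 49) + 4044) = √(-12*49*84 + 4044) = √(-49392 + 4044) = √(-45348) = 2*I*√11337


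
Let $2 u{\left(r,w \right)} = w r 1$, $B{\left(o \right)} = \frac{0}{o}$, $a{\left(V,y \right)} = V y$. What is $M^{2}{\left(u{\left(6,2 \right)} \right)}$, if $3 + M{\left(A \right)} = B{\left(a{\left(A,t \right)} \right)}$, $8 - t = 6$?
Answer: $9$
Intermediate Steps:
$t = 2$ ($t = 8 - 6 = 2$)
$B{\left(o \right)} = 0$
$u{\left(r,w \right)} = \frac{r w}{2}$ ($u{\left(r,w \right)} = \frac{w r 1}{2} = \frac{r w 1}{2} = \frac{r w}{2}$)
$M{\left(A \right)} = -3$ ($M{\left(A \right)} = -3 + 0 = -3$)
$M^{2}{\left(u{\left(6,2 \right)} \right)} = \left(-3\right)^{2} = 9$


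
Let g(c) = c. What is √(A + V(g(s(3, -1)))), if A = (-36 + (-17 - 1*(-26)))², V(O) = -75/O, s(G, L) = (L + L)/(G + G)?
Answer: 3*√106 ≈ 30.887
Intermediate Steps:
s(G, L) = L/G (s(G, L) = (2*L)/((2*G)) = (2*L)*(1/(2*G)) = L/G)
A = 729 (A = (-36 + (-17 + 26))² = (-36 + 9)² = (-27)² = 729)
√(A + V(g(s(3, -1)))) = √(729 - 75/((-1/3))) = √(729 - 75/((-1*⅓))) = √(729 - 75/(-⅓)) = √(729 - 75*(-3)) = √(729 + 225) = √954 = 3*√106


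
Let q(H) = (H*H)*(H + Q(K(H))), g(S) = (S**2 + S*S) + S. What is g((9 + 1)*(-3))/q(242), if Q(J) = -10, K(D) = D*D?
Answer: 885/6793424 ≈ 0.00013027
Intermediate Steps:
K(D) = D**2
g(S) = S + 2*S**2 (g(S) = (S**2 + S**2) + S = 2*S**2 + S = S + 2*S**2)
q(H) = H**2*(-10 + H) (q(H) = (H*H)*(H - 10) = H**2*(-10 + H))
g((9 + 1)*(-3))/q(242) = (((9 + 1)*(-3))*(1 + 2*((9 + 1)*(-3))))/((242**2*(-10 + 242))) = ((10*(-3))*(1 + 2*(10*(-3))))/((58564*232)) = -30*(1 + 2*(-30))/13586848 = -30*(1 - 60)*(1/13586848) = -30*(-59)*(1/13586848) = 1770*(1/13586848) = 885/6793424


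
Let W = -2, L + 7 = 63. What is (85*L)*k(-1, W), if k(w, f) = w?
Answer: -4760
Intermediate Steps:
L = 56 (L = -7 + 63 = 56)
(85*L)*k(-1, W) = (85*56)*(-1) = 4760*(-1) = -4760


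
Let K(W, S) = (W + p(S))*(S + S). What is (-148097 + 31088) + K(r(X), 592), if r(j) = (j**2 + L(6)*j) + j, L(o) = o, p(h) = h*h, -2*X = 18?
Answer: 414853679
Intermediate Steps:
X = -9 (X = -1/2*18 = -9)
p(h) = h**2
r(j) = j**2 + 7*j (r(j) = (j**2 + 6*j) + j = j**2 + 7*j)
K(W, S) = 2*S*(W + S**2) (K(W, S) = (W + S**2)*(S + S) = (W + S**2)*(2*S) = 2*S*(W + S**2))
(-148097 + 31088) + K(r(X), 592) = (-148097 + 31088) + 2*592*(-9*(7 - 9) + 592**2) = -117009 + 2*592*(-9*(-2) + 350464) = -117009 + 2*592*(18 + 350464) = -117009 + 2*592*350482 = -117009 + 414970688 = 414853679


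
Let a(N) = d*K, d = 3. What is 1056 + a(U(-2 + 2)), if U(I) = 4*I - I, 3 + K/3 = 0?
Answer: 1029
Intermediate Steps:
K = -9 (K = -9 + 3*0 = -9 + 0 = -9)
U(I) = 3*I
a(N) = -27 (a(N) = 3*(-9) = -27)
1056 + a(U(-2 + 2)) = 1056 - 27 = 1029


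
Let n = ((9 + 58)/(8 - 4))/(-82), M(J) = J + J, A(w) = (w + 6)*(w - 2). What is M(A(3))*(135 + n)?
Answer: 397917/164 ≈ 2426.3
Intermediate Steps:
A(w) = (-2 + w)*(6 + w) (A(w) = (6 + w)*(-2 + w) = (-2 + w)*(6 + w))
M(J) = 2*J
n = -67/328 (n = (67/4)*(-1/82) = -67/328 ≈ -0.20427)
M(A(3))*(135 + n) = (2*(-12 + 3² + 4*3))*(135 - 67/328) = (2*(-12 + 9 + 12))*(44213/328) = (2*9)*(44213/328) = 18*(44213/328) = 397917/164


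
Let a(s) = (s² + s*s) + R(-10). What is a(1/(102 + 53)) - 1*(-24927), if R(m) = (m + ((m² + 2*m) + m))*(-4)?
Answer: 593105177/24025 ≈ 24687.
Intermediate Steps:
R(m) = -16*m - 4*m² (R(m) = (m + (m² + 3*m))*(-4) = (m² + 4*m)*(-4) = -16*m - 4*m²)
a(s) = -240 + 2*s² (a(s) = (s² + s*s) - 4*(-10)*(4 - 10) = (s² + s²) - 4*(-10)*(-6) = 2*s² - 240 = -240 + 2*s²)
a(1/(102 + 53)) - 1*(-24927) = (-240 + 2*(1/(102 + 53))²) - 1*(-24927) = (-240 + 2*(1/155)²) + 24927 = (-240 + 2*(1/24025)) + 24927 = (-240 + 2/24025) + 24927 = -5765998/24025 + 24927 = 593105177/24025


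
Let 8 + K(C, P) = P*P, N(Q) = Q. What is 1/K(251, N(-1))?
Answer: -⅐ ≈ -0.14286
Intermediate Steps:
K(C, P) = -8 + P² (K(C, P) = -8 + P*P = -8 + P²)
1/K(251, N(-1)) = 1/(-8 + (-1)²) = 1/(-8 + 1) = 1/(-7) = -⅐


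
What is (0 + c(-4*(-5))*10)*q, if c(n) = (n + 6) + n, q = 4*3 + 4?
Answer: 7360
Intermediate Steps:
q = 16 (q = 12 + 4 = 16)
c(n) = 6 + 2*n (c(n) = (6 + n) + n = 6 + 2*n)
(0 + c(-4*(-5))*10)*q = (0 + (6 + 2*(-4*(-5)))*10)*16 = (0 + (6 + 2*20)*10)*16 = (0 + (6 + 40)*10)*16 = (0 + 46*10)*16 = (0 + 460)*16 = 460*16 = 7360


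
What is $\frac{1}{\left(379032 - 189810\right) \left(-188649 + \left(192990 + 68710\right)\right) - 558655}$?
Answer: $\frac{1}{13822297667} \approx 7.2347 \cdot 10^{-11}$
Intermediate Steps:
$\frac{1}{\left(379032 - 189810\right) \left(-188649 + \left(192990 + 68710\right)\right) - 558655} = \frac{1}{189222 \left(-188649 + 261700\right) - 558655} = \frac{1}{189222 \cdot 73051 - 558655} = \frac{1}{13822856322 - 558655} = \frac{1}{13822297667}$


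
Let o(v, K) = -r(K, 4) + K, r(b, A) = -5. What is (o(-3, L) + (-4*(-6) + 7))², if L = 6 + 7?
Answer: 2401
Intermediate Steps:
L = 13
o(v, K) = 5 + K (o(v, K) = -1*(-5) + K = 5 + K)
(o(-3, L) + (-4*(-6) + 7))² = ((5 + 13) + (-4*(-6) + 7))² = (18 + (24 + 7))² = (18 + 31)² = 49² = 2401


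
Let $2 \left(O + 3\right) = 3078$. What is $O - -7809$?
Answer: $9345$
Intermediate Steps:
$O = 1536$ ($O = -3 + \frac{1}{2} \cdot 3078 = -3 + 1539 = 1536$)
$O - -7809 = 1536 - -7809 = 1536 + 7809 = 9345$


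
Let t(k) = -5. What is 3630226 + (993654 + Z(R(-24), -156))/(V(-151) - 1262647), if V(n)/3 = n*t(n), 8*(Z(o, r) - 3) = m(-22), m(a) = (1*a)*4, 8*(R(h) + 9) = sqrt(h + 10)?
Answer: 2287735256343/630191 ≈ 3.6302e+6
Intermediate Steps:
R(h) = -9 + sqrt(10 + h)/8 (R(h) = -9 + sqrt(h + 10)/8 = -9 + sqrt(10 + h)/8)
m(a) = 4*a (m(a) = a*4 = 4*a)
Z(o, r) = -8 (Z(o, r) = 3 + (4*(-22))/8 = 3 + (1/8)*(-88) = 3 - 11 = -8)
V(n) = -15*n (V(n) = 3*(n*(-5)) = 3*(-5*n) = -15*n)
3630226 + (993654 + Z(R(-24), -156))/(V(-151) - 1262647) = 3630226 + (993654 - 8)/(-15*(-151) - 1262647) = 3630226 + 993646/(2265 - 1262647) = 3630226 + 993646/(-1260382) = 3630226 + 993646*(-1/1260382) = 3630226 - 496823/630191 = 2287735256343/630191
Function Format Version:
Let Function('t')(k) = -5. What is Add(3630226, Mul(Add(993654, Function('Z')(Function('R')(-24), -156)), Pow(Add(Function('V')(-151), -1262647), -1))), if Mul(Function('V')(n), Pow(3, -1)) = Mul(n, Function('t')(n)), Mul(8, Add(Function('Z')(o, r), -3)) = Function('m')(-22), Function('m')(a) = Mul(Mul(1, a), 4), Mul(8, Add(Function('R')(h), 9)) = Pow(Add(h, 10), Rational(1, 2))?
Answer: Rational(2287735256343, 630191) ≈ 3.6302e+6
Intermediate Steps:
Function('R')(h) = Add(-9, Mul(Rational(1, 8), Pow(Add(10, h), Rational(1, 2)))) (Function('R')(h) = Add(-9, Mul(Rational(1, 8), Pow(Add(h, 10), Rational(1, 2)))) = Add(-9, Mul(Rational(1, 8), Pow(Add(10, h), Rational(1, 2)))))
Function('m')(a) = Mul(4, a) (Function('m')(a) = Mul(a, 4) = Mul(4, a))
Function('Z')(o, r) = -8 (Function('Z')(o, r) = Add(3, Mul(Rational(1, 8), Mul(4, -22))) = Add(3, Mul(Rational(1, 8), -88)) = Add(3, -11) = -8)
Function('V')(n) = Mul(-15, n) (Function('V')(n) = Mul(3, Mul(n, -5)) = Mul(3, Mul(-5, n)) = Mul(-15, n))
Add(3630226, Mul(Add(993654, Function('Z')(Function('R')(-24), -156)), Pow(Add(Function('V')(-151), -1262647), -1))) = Add(3630226, Mul(Add(993654, -8), Pow(Add(Mul(-15, -151), -1262647), -1))) = Add(3630226, Mul(993646, Pow(Add(2265, -1262647), -1))) = Add(3630226, Mul(993646, Pow(-1260382, -1))) = Add(3630226, Mul(993646, Rational(-1, 1260382))) = Add(3630226, Rational(-496823, 630191)) = Rational(2287735256343, 630191)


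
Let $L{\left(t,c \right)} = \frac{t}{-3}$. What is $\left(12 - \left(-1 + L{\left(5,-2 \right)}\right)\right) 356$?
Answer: $\frac{15664}{3} \approx 5221.3$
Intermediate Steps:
$L{\left(t,c \right)} = - \frac{t}{3}$ ($L{\left(t,c \right)} = t \left(- \frac{1}{3}\right) = - \frac{t}{3}$)
$\left(12 - \left(-1 + L{\left(5,-2 \right)}\right)\right) 356 = \left(12 - \left(-1 - \frac{5}{3}\right)\right) 356 = \left(12 - - \frac{8}{3}\right) 356 = \left(12 + \frac{8}{3}\right) 356 = \frac{44}{3} \cdot 356 = \frac{15664}{3}$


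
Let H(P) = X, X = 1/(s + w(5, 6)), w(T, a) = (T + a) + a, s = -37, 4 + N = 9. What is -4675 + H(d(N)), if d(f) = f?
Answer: -93501/20 ≈ -4675.0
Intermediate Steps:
N = 5 (N = -4 + 9 = 5)
w(T, a) = T + 2*a
X = -1/20 (X = 1/(-37 + (5 + 2*6)) = 1/(-37 + (5 + 12)) = 1/(-37 + 17) = 1/(-20) = -1/20 ≈ -0.050000)
H(P) = -1/20
-4675 + H(d(N)) = -4675 - 1/20 = -93501/20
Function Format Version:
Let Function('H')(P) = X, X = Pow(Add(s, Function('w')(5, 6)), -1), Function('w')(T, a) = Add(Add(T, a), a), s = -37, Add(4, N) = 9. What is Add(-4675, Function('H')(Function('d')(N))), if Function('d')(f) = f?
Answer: Rational(-93501, 20) ≈ -4675.0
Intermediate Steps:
N = 5 (N = Add(-4, 9) = 5)
Function('w')(T, a) = Add(T, Mul(2, a))
X = Rational(-1, 20) (X = Pow(Add(-37, Add(5, Mul(2, 6))), -1) = Pow(Add(-37, Add(5, 12)), -1) = Pow(Add(-37, 17), -1) = Pow(-20, -1) = Rational(-1, 20) ≈ -0.050000)
Function('H')(P) = Rational(-1, 20)
Add(-4675, Function('H')(Function('d')(N))) = Add(-4675, Rational(-1, 20)) = Rational(-93501, 20)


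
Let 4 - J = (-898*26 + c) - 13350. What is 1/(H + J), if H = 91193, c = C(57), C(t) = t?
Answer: 1/127838 ≈ 7.8224e-6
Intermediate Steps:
c = 57
J = 36645 (J = 4 - ((-898*26 + 57) - 13350) = 4 - ((-23348 + 57) - 13350) = 4 - (-23291 - 13350) = 4 - 1*(-36641) = 4 + 36641 = 36645)
1/(H + J) = 1/(91193 + 36645) = 1/127838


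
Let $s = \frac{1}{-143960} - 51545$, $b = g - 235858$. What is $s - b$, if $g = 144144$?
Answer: $\frac{5782729239}{143960} \approx 40169.0$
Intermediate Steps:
$b = -91714$ ($b = 144144 - 235858 = -91714$)
$s = - \frac{7420418201}{143960}$ ($s = - \frac{1}{143960} - 51545 = - \frac{7420418201}{143960} \approx -51545.0$)
$s - b = - \frac{7420418201}{143960} - -91714 = - \frac{7420418201}{143960} + 91714 = \frac{5782729239}{143960}$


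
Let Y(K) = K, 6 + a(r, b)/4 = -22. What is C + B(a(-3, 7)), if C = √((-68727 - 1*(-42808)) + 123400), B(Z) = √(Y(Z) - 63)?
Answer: √97481 + 5*I*√7 ≈ 312.22 + 13.229*I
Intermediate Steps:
a(r, b) = -112 (a(r, b) = -24 + 4*(-22) = -24 - 88 = -112)
B(Z) = √(-63 + Z) (B(Z) = √(Z - 63) = √(-63 + Z))
C = √97481 (C = √((-68727 + 42808) + 123400) = √(-25919 + 123400) = √97481 ≈ 312.22)
C + B(a(-3, 7)) = √97481 + √(-63 - 112) = √97481 + √(-175) = √97481 + 5*I*√7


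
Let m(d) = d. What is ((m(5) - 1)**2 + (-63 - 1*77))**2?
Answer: 15376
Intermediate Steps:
((m(5) - 1)**2 + (-63 - 1*77))**2 = ((5 - 1)**2 + (-63 - 1*77))**2 = (4**2 + (-63 - 77))**2 = (16 - 140)**2 = (-124)**2 = 15376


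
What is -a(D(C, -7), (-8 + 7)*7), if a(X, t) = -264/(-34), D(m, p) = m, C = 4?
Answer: -132/17 ≈ -7.7647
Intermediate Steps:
a(X, t) = 132/17 (a(X, t) = -264*(-1/34) = 132/17)
-a(D(C, -7), (-8 + 7)*7) = -1*132/17 = -132/17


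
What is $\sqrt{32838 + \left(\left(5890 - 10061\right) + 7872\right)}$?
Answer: $\sqrt{36539} \approx 191.15$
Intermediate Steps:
$\sqrt{32838 + \left(\left(5890 - 10061\right) + 7872\right)} = \sqrt{32838 + \left(-4171 + 7872\right)} = \sqrt{32838 + 3701} = \sqrt{36539}$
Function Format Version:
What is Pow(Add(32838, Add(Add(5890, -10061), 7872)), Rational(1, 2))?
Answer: Pow(36539, Rational(1, 2)) ≈ 191.15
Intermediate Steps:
Pow(Add(32838, Add(Add(5890, -10061), 7872)), Rational(1, 2)) = Pow(Add(32838, Add(-4171, 7872)), Rational(1, 2)) = Pow(Add(32838, 3701), Rational(1, 2)) = Pow(36539, Rational(1, 2))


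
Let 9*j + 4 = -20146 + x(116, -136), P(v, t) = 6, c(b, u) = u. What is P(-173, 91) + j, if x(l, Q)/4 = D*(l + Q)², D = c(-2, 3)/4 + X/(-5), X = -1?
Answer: -2064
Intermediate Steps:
D = 19/20 (D = 3/4 - 1/(-5) = 3*(¼) - 1*(-⅕) = ¾ + ⅕ = 19/20 ≈ 0.95000)
x(l, Q) = 19*(Q + l)²/5 (x(l, Q) = 4*(19*(l + Q)²/20) = 4*(19*(Q + l)²/20) = 19*(Q + l)²/5)
j = -2070 (j = -4/9 + (-20146 + 19*(-136 + 116)²/5)/9 = -4/9 + (-20146 + (19/5)*(-20)²)/9 = -4/9 + (-20146 + (19/5)*400)/9 = -4/9 + (-20146 + 1520)/9 = -4/9 + (⅑)*(-18626) = -4/9 - 18626/9 = -2070)
P(-173, 91) + j = 6 - 2070 = -2064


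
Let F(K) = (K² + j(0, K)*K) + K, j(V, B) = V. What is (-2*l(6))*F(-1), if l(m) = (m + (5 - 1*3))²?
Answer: 0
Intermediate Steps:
l(m) = (2 + m)² (l(m) = (m + (5 - 3))² = (m + 2)² = (2 + m)²)
F(K) = K + K² (F(K) = (K² + 0*K) + K = (K² + 0) + K = K² + K = K + K²)
(-2*l(6))*F(-1) = (-2*(2 + 6)²)*(-(1 - 1)) = (-2*8²)*(-1*0) = -2*64*0 = -128*0 = 0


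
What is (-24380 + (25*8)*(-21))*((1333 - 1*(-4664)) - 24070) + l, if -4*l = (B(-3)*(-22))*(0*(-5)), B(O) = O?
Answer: 516526340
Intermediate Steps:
l = 0 (l = -(-3*(-22))*0*(-5)/4 = -33*0/2 = -¼*0 = 0)
(-24380 + (25*8)*(-21))*((1333 - 1*(-4664)) - 24070) + l = (-24380 + (25*8)*(-21))*((1333 - 1*(-4664)) - 24070) + 0 = (-24380 + 200*(-21))*((1333 + 4664) - 24070) + 0 = (-24380 - 4200)*(5997 - 24070) + 0 = -28580*(-18073) + 0 = 516526340 + 0 = 516526340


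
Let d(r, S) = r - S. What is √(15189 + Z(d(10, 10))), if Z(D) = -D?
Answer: √15189 ≈ 123.24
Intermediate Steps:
√(15189 + Z(d(10, 10))) = √(15189 - (10 - 1*10)) = √(15189 - (10 - 10)) = √(15189 - 1*0) = √(15189 + 0) = √15189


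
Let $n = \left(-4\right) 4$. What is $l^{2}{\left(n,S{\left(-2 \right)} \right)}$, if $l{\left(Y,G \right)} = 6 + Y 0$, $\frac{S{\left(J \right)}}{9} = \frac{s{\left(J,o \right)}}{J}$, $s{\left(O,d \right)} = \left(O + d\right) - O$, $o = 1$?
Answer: $36$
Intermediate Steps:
$s{\left(O,d \right)} = d$
$S{\left(J \right)} = \frac{9}{J}$ ($S{\left(J \right)} = 9 \cdot 1 \frac{1}{J} = \frac{9}{J}$)
$n = -16$
$l{\left(Y,G \right)} = 6$ ($l{\left(Y,G \right)} = 6 + 0 = 6$)
$l^{2}{\left(n,S{\left(-2 \right)} \right)} = 6^{2} = 36$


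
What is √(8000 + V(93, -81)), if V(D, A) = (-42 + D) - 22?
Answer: √8029 ≈ 89.605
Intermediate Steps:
V(D, A) = -64 + D
√(8000 + V(93, -81)) = √(8000 + (-64 + 93)) = √(8000 + 29) = √8029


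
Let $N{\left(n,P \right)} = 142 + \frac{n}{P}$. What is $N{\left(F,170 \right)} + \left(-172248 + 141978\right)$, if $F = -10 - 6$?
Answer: $- \frac{2560888}{85} \approx -30128.0$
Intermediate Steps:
$F = -16$ ($F = -10 - 6 = -16$)
$N{\left(F,170 \right)} + \left(-172248 + 141978\right) = \left(142 - \frac{16}{170}\right) + \left(-172248 + 141978\right) = \left(142 - \frac{8}{85}\right) - 30270 = \frac{12062}{85} - 30270 = - \frac{2560888}{85}$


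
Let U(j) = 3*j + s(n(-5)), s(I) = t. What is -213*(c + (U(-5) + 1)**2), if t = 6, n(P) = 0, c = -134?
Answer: 14910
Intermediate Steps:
s(I) = 6
U(j) = 6 + 3*j (U(j) = 3*j + 6 = 6 + 3*j)
-213*(c + (U(-5) + 1)**2) = -213*(-134 + ((6 + 3*(-5)) + 1)**2) = -213*(-134 + ((6 - 15) + 1)**2) = -213*(-134 + (-9 + 1)**2) = -213*(-134 + (-8)**2) = -213*(-134 + 64) = -213*(-70) = 14910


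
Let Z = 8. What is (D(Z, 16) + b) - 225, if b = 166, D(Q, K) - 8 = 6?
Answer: -45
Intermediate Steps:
D(Q, K) = 14 (D(Q, K) = 8 + 6 = 14)
(D(Z, 16) + b) - 225 = (14 + 166) - 225 = 180 - 225 = -45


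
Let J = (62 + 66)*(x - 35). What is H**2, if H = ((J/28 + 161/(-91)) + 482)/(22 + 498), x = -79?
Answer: 13860729/2239182400 ≈ 0.0061901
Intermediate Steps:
J = -14592 (J = (62 + 66)*(-79 - 35) = 128*(-114) = -14592)
H = -3723/47320 (H = ((-14592/28 + 161/(-91)) + 482)/(22 + 498) = ((-14592*1/28 + 161*(-1/91)) + 482)/520 = ((-3648/7 - 23/13) + 482)*(1/520) = (-47585/91 + 482)*(1/520) = -3723/91*1/520 = -3723/47320 ≈ -0.078677)
H**2 = (-3723/47320)**2 = 13860729/2239182400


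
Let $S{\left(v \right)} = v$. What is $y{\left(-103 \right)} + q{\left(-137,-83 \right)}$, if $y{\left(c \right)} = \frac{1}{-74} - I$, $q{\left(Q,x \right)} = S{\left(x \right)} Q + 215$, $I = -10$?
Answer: $\frac{858103}{74} \approx 11596.0$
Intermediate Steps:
$q{\left(Q,x \right)} = 215 + Q x$ ($q{\left(Q,x \right)} = x Q + 215 = Q x + 215 = 215 + Q x$)
$y{\left(c \right)} = \frac{739}{74}$ ($y{\left(c \right)} = \frac{1}{-74} - -10 = - \frac{1}{74} + 10 = \frac{739}{74}$)
$y{\left(-103 \right)} + q{\left(-137,-83 \right)} = \frac{739}{74} + \left(215 - -11371\right) = \frac{739}{74} + \left(215 + 11371\right) = \frac{739}{74} + 11586 = \frac{858103}{74}$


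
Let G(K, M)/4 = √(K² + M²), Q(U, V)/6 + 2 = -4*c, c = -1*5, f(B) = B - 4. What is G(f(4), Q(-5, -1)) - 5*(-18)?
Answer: 522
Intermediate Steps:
f(B) = -4 + B
c = -5
Q(U, V) = 108 (Q(U, V) = -12 + 6*(-4*(-5)) = -12 + 6*20 = -12 + 120 = 108)
G(K, M) = 4*√(K² + M²)
G(f(4), Q(-5, -1)) - 5*(-18) = 4*√((-4 + 4)² + 108²) - 5*(-18) = 4*√(0² + 11664) - 1*(-90) = 4*√(0 + 11664) + 90 = 4*√11664 + 90 = 4*108 + 90 = 432 + 90 = 522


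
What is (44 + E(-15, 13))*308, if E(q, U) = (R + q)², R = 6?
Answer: 38500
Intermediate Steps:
E(q, U) = (6 + q)²
(44 + E(-15, 13))*308 = (44 + (6 - 15)²)*308 = (44 + (-9)²)*308 = (44 + 81)*308 = 125*308 = 38500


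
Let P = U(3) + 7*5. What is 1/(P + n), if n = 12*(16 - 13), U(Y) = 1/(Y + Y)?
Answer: 6/427 ≈ 0.014052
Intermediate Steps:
U(Y) = 1/(2*Y)
P = 211/6 (P = (½)/3 + 7*5 = (½)*(⅓) + 35 = ⅙ + 35 = 211/6 ≈ 35.167)
n = 36 (n = 12*3 = 36)
1/(P + n) = 1/(211/6 + 36) = 1/(427/6) = 6/427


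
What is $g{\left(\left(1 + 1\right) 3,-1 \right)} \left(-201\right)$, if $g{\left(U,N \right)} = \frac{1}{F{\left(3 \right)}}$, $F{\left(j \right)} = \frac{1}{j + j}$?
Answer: $-1206$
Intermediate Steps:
$F{\left(j \right)} = \frac{1}{2 j}$
$g{\left(U,N \right)} = 6$ ($g{\left(U,N \right)} = \frac{1}{\frac{1}{2} \cdot \frac{1}{3}} = \frac{1}{\frac{1}{6}} = 6$)
$g{\left(\left(1 + 1\right) 3,-1 \right)} \left(-201\right) = 6 \left(-201\right) = -1206$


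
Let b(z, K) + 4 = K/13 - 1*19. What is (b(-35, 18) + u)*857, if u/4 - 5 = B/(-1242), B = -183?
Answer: -2366177/2691 ≈ -879.29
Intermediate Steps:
u = 4262/207 (u = 20 + 4*(-183/(-1242)) = 20 + 4*(-183*(-1/1242)) = 20 + 4*(61/414) = 20 + 122/207 = 4262/207 ≈ 20.589)
b(z, K) = -23 + K/13 (b(z, K) = -4 + (K/13 - 1*19) = -4 + (K*(1/13) - 19) = -4 + (K/13 - 19) = -4 + (-19 + K/13) = -23 + K/13)
(b(-35, 18) + u)*857 = ((-23 + (1/13)*18) + 4262/207)*857 = ((-23 + 18/13) + 4262/207)*857 = (-281/13 + 4262/207)*857 = -2761/2691*857 = -2366177/2691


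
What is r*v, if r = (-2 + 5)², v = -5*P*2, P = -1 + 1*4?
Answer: -270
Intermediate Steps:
P = 3 (P = -1 + 4 = 3)
v = -30 (v = -5*3*2 = -15*2 = -30)
r = 9 (r = 3² = 9)
r*v = 9*(-30) = -270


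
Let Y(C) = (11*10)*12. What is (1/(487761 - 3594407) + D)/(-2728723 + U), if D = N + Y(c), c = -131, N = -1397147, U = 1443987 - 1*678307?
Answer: 4336340366243/6098479683778 ≈ 0.71105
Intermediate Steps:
U = 765680 (U = 1443987 - 678307 = 765680)
Y(C) = 1320 (Y(C) = 110*12 = 1320)
D = -1395827 (D = -1397147 + 1320 = -1395827)
(1/(487761 - 3594407) + D)/(-2728723 + U) = (1/(487761 - 3594407) - 1395827)/(-2728723 + 765680) = (1/(-3106646) - 1395827)/(-1963043) = (-1/3106646 - 1395827)*(-1/1963043) = -4336340366243/3106646*(-1/1963043) = 4336340366243/6098479683778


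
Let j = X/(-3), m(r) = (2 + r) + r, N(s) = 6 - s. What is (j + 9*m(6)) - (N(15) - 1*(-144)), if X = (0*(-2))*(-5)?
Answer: -9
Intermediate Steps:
X = 0 (X = 0*(-5) = 0)
m(r) = 2 + 2*r
j = 0 (j = 0/(-3) = 0*(-1/3) = 0)
(j + 9*m(6)) - (N(15) - 1*(-144)) = (0 + 9*(2 + 2*6)) - ((6 - 1*15) - 1*(-144)) = (0 + 9*(2 + 12)) - ((6 - 15) + 144) = (0 + 9*14) - (-9 + 144) = (0 + 126) - 1*135 = 126 - 135 = -9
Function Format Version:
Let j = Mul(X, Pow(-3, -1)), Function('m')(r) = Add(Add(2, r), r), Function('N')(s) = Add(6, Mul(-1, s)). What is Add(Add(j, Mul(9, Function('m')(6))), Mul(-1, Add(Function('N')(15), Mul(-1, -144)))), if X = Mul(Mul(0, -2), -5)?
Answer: -9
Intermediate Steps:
X = 0 (X = Mul(0, -5) = 0)
Function('m')(r) = Add(2, Mul(2, r))
j = 0 (j = Mul(0, Pow(-3, -1)) = Mul(0, Rational(-1, 3)) = 0)
Add(Add(j, Mul(9, Function('m')(6))), Mul(-1, Add(Function('N')(15), Mul(-1, -144)))) = Add(Add(0, Mul(9, Add(2, Mul(2, 6)))), Mul(-1, Add(Add(6, Mul(-1, 15)), Mul(-1, -144)))) = Add(Add(0, Mul(9, Add(2, 12))), Mul(-1, Add(Add(6, -15), 144))) = Add(Add(0, Mul(9, 14)), Mul(-1, Add(-9, 144))) = Add(Add(0, 126), Mul(-1, 135)) = Add(126, -135) = -9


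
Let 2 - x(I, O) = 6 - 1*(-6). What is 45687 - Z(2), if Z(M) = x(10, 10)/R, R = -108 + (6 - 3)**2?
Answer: 4523003/99 ≈ 45687.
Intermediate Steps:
x(I, O) = -10 (x(I, O) = 2 - (6 - 1*(-6)) = 2 - (6 + 6) = 2 - 1*12 = 2 - 12 = -10)
R = -99 (R = -108 + 3**2 = -108 + 9 = -99)
Z(M) = 10/99 (Z(M) = -10/(-99) = -10*(-1/99) = 10/99)
45687 - Z(2) = 45687 - 1*10/99 = 45687 - 10/99 = 4523003/99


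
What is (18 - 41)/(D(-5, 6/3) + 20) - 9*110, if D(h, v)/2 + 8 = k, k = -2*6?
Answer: -19777/20 ≈ -988.85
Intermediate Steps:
k = -12
D(h, v) = -40 (D(h, v) = -16 + 2*(-12) = -16 - 24 = -40)
(18 - 41)/(D(-5, 6/3) + 20) - 9*110 = (18 - 41)/(-40 + 20) - 9*110 = -23/(-20) - 990 = -23*(-1/20) - 990 = 23/20 - 990 = -19777/20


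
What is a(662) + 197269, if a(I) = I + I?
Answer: 198593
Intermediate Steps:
a(I) = 2*I
a(662) + 197269 = 2*662 + 197269 = 1324 + 197269 = 198593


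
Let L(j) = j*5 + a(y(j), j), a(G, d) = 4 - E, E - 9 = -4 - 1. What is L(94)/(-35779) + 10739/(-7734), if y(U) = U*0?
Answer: -387865661/276714786 ≈ -1.4017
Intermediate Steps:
E = 4 (E = 9 + (-4 - 1) = 9 - 5 = 4)
y(U) = 0
a(G, d) = 0 (a(G, d) = 4 - 1*4 = 4 - 4 = 0)
L(j) = 5*j (L(j) = j*5 + 0 = 5*j + 0 = 5*j)
L(94)/(-35779) + 10739/(-7734) = (5*94)/(-35779) + 10739/(-7734) = 470*(-1/35779) + 10739*(-1/7734) = -470/35779 - 10739/7734 = -387865661/276714786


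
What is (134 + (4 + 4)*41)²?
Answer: 213444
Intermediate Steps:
(134 + (4 + 4)*41)² = (134 + 8*41)² = (134 + 328)² = 462² = 213444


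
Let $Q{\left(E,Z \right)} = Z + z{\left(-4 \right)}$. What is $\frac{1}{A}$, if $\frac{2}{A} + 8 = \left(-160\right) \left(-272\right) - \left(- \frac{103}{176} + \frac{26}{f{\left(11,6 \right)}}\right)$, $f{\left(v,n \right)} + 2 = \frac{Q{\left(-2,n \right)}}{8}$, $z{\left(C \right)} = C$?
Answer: $\frac{53625809}{2464} \approx 21764.0$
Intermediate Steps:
$Q{\left(E,Z \right)} = -4 + Z$ ($Q{\left(E,Z \right)} = Z - 4 = -4 + Z$)
$f{\left(v,n \right)} = - \frac{5}{2} + \frac{n}{8}$ ($f{\left(v,n \right)} = -2 + \frac{-4 + n}{8} = -2 + \left(-4 + n\right) \frac{1}{8} = -2 + \left(- \frac{1}{2} + \frac{n}{8}\right) = - \frac{5}{2} + \frac{n}{8}$)
$A = \frac{2464}{53625809}$ ($A = \frac{2}{-8 - \left(- \frac{7659623}{176} + \frac{26}{- \frac{5}{2} + \frac{1}{8} \cdot 6}\right)} = \frac{2}{-8 + \left(43520 - \left(- \frac{103}{176} + \frac{26}{- \frac{5}{2} + \frac{3}{4}}\right)\right)} = \frac{2}{-8 + \left(43520 - \left(- \frac{103}{176} + \frac{26}{- \frac{7}{4}}\right)\right)} = \frac{2}{-8 + \left(43520 + \left(\left(-26\right) \left(- \frac{4}{7}\right) + \frac{103}{176}\right)\right)} = \frac{2}{-8 + \left(43520 + \left(\frac{104}{7} + \frac{103}{176}\right)\right)} = \frac{2}{-8 + \left(43520 + \frac{19025}{1232}\right)} = \frac{2}{-8 + \frac{53635665}{1232}} = \frac{2}{\frac{53625809}{1232}} = 2 \cdot \frac{1232}{53625809} = \frac{2464}{53625809} \approx 4.5948 \cdot 10^{-5}$)
$\frac{1}{A} = \frac{1}{\frac{2464}{53625809}} = \frac{53625809}{2464}$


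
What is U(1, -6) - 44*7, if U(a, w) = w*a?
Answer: -314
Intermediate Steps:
U(a, w) = a*w
U(1, -6) - 44*7 = 1*(-6) - 44*7 = -6 - 308 = -314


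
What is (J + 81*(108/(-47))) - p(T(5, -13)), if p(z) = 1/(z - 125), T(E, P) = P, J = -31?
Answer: -1408243/6486 ≈ -217.12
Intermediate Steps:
p(z) = 1/(-125 + z)
(J + 81*(108/(-47))) - p(T(5, -13)) = (-31 + 81*(108/(-47))) - 1/(-125 - 13) = (-31 + 81*(108*(-1/47))) - 1/(-138) = (-31 + 81*(-108/47)) - 1*(-1/138) = (-31 - 8748/47) + 1/138 = -10205/47 + 1/138 = -1408243/6486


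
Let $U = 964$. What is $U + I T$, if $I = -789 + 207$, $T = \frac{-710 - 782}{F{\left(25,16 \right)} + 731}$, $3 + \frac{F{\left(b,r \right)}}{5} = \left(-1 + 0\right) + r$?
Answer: $\frac{1630868}{791} \approx 2061.8$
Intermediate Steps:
$F{\left(b,r \right)} = -20 + 5 r$ ($F{\left(b,r \right)} = -15 + 5 \left(\left(-1 + 0\right) + r\right) = -15 + 5 \left(-1 + r\right) = -15 + \left(-5 + 5 r\right) = -20 + 5 r$)
$T = - \frac{1492}{791}$ ($T = \frac{-710 - 782}{\left(-20 + 5 \cdot 16\right) + 731} = - \frac{1492}{\left(-20 + 80\right) + 731} = - \frac{1492}{60 + 731} = - \frac{1492}{791} \approx -1.8862$)
$I = -582$
$U + I T = 964 - - \frac{868344}{791} = 964 + \frac{868344}{791} = \frac{1630868}{791}$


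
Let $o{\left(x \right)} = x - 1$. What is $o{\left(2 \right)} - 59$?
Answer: $-58$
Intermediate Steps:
$o{\left(x \right)} = -1 + x$ ($o{\left(x \right)} = x - 1 = -1 + x$)
$o{\left(2 \right)} - 59 = \left(-1 + 2\right) - 59 = 1 - 59 = -58$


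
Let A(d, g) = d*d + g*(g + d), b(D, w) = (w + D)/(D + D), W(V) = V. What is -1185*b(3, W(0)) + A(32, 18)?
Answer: 2663/2 ≈ 1331.5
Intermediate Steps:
b(D, w) = (D + w)/(2*D) (b(D, w) = (D + w)/((2*D)) = (D + w)*(1/(2*D)) = (D + w)/(2*D))
A(d, g) = d² + g*(d + g)
-1185*b(3, W(0)) + A(32, 18) = -1185*(3 + 0)/(2*3) + (32² + 18² + 32*18) = -1185*3/(2*3) + (1024 + 324 + 576) = -1185*½ + 1924 = -1185/2 + 1924 = 2663/2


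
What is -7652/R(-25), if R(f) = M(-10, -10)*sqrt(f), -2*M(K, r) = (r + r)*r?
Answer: -1913*I/125 ≈ -15.304*I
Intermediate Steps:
M(K, r) = -r**2 (M(K, r) = -(r + r)*r/2 = -2*r*r/2 = -r**2)
R(f) = -100*sqrt(f) (R(f) = (-1*(-10)**2)*sqrt(f) = (-1*100)*sqrt(f) = -100*sqrt(f))
-7652/R(-25) = -7652*I/500 = -1913*I/125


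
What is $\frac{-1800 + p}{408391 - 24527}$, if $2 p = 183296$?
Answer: $\frac{11231}{47983} \approx 0.23406$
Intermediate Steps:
$p = 91648$ ($p = \frac{1}{2} \cdot 183296 = 91648$)
$\frac{-1800 + p}{408391 - 24527} = \frac{-1800 + 91648}{408391 - 24527} = \frac{89848}{383864} = 89848 \cdot \frac{1}{383864} = \frac{11231}{47983}$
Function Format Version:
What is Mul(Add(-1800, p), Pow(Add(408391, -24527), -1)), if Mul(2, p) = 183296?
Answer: Rational(11231, 47983) ≈ 0.23406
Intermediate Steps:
p = 91648 (p = Mul(Rational(1, 2), 183296) = 91648)
Mul(Add(-1800, p), Pow(Add(408391, -24527), -1)) = Mul(Add(-1800, 91648), Pow(Add(408391, -24527), -1)) = Mul(89848, Pow(383864, -1)) = Mul(89848, Rational(1, 383864)) = Rational(11231, 47983)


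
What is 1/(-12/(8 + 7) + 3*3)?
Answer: 5/41 ≈ 0.12195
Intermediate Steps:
1/(-12/(8 + 7) + 3*3) = 1/(-12/15 + 9) = 1/((1/15)*(-12) + 9) = 1/(-4/5 + 9) = 1/(41/5) = 5/41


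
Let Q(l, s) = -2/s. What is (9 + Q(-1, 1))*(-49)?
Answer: -343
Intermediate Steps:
(9 + Q(-1, 1))*(-49) = (9 - 2/1)*(-49) = (9 - 2*1)*(-49) = (9 - 2)*(-49) = 7*(-49) = -343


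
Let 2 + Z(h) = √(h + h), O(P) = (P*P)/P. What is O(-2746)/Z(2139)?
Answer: -2746/2137 - 1373*√4278/2137 ≈ -43.308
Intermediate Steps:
O(P) = P (O(P) = P²/P = P)
Z(h) = -2 + √2*√h (Z(h) = -2 + √(h + h) = -2 + √(2*h) = -2 + √2*√h)
O(-2746)/Z(2139) = -2746/(-2 + √2*√2139) = -2746/(-2 + √4278)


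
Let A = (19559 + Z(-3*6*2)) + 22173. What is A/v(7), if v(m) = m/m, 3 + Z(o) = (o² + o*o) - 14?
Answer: 44307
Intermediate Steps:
Z(o) = -17 + 2*o² (Z(o) = -3 + ((o² + o*o) - 14) = -3 + ((o² + o²) - 14) = -3 + (2*o² - 14) = -3 + (-14 + 2*o²) = -17 + 2*o²)
v(m) = 1
A = 44307 (A = (19559 + (-17 + 2*(-3*6*2)²)) + 22173 = (19559 + (-17 + 2*(-18*2)²)) + 22173 = (19559 + (-17 + 2*(-36)²)) + 22173 = (19559 + (-17 + 2*1296)) + 22173 = (19559 + (-17 + 2592)) + 22173 = (19559 + 2575) + 22173 = 22134 + 22173 = 44307)
A/v(7) = 44307/1 = 44307*1 = 44307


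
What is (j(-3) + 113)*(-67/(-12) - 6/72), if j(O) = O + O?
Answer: 1177/2 ≈ 588.50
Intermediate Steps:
j(O) = 2*O
(j(-3) + 113)*(-67/(-12) - 6/72) = (2*(-3) + 113)*(-67/(-12) - 6/72) = (-6 + 113)*(-67*(-1/12) - 6*1/72) = 107*(67/12 - 1/12) = 107*(11/2) = 1177/2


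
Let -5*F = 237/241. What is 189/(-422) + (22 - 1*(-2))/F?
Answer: -4083011/33338 ≈ -122.47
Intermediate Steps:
F = -237/1205 (F = -237/(5*241) = -⅕*237/241 = -237/1205 ≈ -0.19668)
189/(-422) + (22 - 1*(-2))/F = 189/(-422) + (22 - 1*(-2))/(-237/1205) = 189*(-1/422) + (22 + 2)*(-1205/237) = -189/422 + 24*(-1205/237) = -189/422 - 9640/79 = -4083011/33338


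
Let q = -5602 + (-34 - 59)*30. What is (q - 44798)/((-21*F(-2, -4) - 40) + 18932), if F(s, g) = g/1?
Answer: -26595/9488 ≈ -2.8030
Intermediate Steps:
F(s, g) = g (F(s, g) = g*1 = g)
q = -8392 (q = -5602 - 93*30 = -5602 - 2790 = -8392)
(q - 44798)/((-21*F(-2, -4) - 40) + 18932) = (-8392 - 44798)/((-21*(-4) - 40) + 18932) = -53190/((84 - 40) + 18932) = -53190/(44 + 18932) = -53190/18976 = -53190*1/18976 = -26595/9488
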